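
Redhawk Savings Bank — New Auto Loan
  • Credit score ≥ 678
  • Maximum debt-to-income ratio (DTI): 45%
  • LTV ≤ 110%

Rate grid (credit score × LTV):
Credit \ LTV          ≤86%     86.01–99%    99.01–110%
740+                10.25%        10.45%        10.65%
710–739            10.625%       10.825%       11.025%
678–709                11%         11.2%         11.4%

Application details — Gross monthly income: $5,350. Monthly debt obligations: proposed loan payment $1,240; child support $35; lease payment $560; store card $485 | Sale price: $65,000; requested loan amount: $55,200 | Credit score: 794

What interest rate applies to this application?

10.25%

Credit score 794 ≥ 678; Total monthly debts = (1,240 + 35 + 560 + 485) = 2,320. DTI: 2,320 ÷ 5,350 = 43.4%, within the 45% cap
LTV = 55,200/65,000 = 84.9% ≤ 110%
Row: 794 falls in 740+. Column: 84.9% falls in ≤86%. Rate = 10.25%.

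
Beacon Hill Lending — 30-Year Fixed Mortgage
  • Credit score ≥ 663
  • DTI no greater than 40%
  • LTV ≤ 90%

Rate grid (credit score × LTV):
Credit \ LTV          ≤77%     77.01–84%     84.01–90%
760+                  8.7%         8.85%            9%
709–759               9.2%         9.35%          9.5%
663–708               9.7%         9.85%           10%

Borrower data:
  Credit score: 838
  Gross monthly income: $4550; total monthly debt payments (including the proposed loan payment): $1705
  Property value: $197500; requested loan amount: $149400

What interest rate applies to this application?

Credit score 838 ≥ 663; DTI: 1,705 ÷ 4,550 = 37.5%, within the 40% cap
Loan-to-value = 149,400/197,500 = 75.6% — pass (90% max)
Score 838 is in the 760+ band; LTV 75.6% is in the ≤77% band → 8.7%.

8.7%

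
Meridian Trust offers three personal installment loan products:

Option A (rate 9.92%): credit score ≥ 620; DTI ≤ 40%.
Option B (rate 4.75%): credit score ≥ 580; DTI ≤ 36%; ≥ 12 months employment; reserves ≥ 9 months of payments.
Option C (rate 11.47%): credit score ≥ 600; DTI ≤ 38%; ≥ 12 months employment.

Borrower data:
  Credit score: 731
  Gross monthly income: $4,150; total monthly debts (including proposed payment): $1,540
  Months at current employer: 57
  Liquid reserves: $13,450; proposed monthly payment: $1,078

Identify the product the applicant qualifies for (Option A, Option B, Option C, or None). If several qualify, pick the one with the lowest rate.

DTI = 1,540/4,150 = 37.1%.
Reserves = 13,450/1,078 = 12.5 months.
Option A: score 731 ≥ 620; DTI 37.1% ≤ 40% → qualifies.
Option B: score 731 ≥ 580; DTI 37.1% > 36%; employment 57 ≥ 12 mo; reserves 12.5 ≥ 9 mo → does not qualify.
Option C: score 731 ≥ 600; DTI 37.1% ≤ 38%; employment 57 ≥ 12 mo → qualifies.
Qualifying: Option A, Option C. Lowest rate is 9.92% → Option A.

Option A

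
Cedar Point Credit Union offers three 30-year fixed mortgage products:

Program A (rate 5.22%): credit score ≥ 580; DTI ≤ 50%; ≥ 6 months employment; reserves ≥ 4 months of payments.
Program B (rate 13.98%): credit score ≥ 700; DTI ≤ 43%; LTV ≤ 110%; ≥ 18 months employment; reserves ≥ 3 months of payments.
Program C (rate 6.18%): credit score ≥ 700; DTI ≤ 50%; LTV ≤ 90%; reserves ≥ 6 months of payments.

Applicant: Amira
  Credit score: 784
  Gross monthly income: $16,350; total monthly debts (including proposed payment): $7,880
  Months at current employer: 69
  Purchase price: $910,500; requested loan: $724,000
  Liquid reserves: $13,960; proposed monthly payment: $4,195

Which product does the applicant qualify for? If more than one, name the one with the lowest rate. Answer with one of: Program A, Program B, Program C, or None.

None

DTI = 7,880/16,350 = 48.2%.
LTV = 724,000/910,500 = 79.5%.
Reserves = 13,960/4,195 = 3.3 months.
Program A: score 784 ≥ 580; DTI 48.2% ≤ 50%; employment 69 ≥ 6 mo; reserves 3.3 < 4 mo → does not qualify.
Program B: score 784 ≥ 700; DTI 48.2% > 43%; LTV 79.5% ≤ 110%; employment 69 ≥ 18 mo; reserves 3.3 ≥ 3 mo → does not qualify.
Program C: score 784 ≥ 700; DTI 48.2% ≤ 50%; LTV 79.5% ≤ 90%; reserves 3.3 < 6 mo → does not qualify.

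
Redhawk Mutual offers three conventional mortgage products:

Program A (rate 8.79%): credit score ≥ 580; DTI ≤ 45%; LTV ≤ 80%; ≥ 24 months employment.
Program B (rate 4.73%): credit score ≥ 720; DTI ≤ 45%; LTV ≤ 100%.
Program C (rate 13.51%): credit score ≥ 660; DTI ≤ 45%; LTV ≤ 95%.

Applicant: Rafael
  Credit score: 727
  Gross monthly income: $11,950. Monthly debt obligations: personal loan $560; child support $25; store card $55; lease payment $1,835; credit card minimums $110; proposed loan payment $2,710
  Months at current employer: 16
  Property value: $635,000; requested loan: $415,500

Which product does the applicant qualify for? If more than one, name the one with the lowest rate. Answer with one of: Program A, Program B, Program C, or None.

Total debts = (560 + 25 + 55 + 1,835 + 110 + 2,710) = 5,295; DTI = 5,295/11,950 = 44.3%.
LTV = 415,500/635,000 = 65.4%.
Program A: score 727 ≥ 580; DTI 44.3% ≤ 45%; LTV 65.4% ≤ 80%; employment 16 < 24 mo → does not qualify.
Program B: score 727 ≥ 720; DTI 44.3% ≤ 45%; LTV 65.4% ≤ 100% → qualifies.
Program C: score 727 ≥ 660; DTI 44.3% ≤ 45%; LTV 65.4% ≤ 95% → qualifies.
Qualifying: Program B, Program C. Lowest rate is 4.73% → Program B.

Program B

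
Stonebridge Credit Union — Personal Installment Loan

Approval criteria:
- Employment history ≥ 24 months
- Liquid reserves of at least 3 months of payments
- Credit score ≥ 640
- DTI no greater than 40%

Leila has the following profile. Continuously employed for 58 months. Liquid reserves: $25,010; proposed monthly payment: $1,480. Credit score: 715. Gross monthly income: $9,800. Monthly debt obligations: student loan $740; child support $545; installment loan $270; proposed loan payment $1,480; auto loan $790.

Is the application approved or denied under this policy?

Approved

Employment 58 ≥ 24 months
Reserves = 25,010/1,480 = 16.9 months ≥ 3
Credit score 715 ≥ 640 (meets)
Total monthly debts = (740 + 545 + 270 + 1,480 + 790) = 3,825. DTI: 3,825 ÷ 9,800 = 39%, within the 40% cap
All criteria satisfied.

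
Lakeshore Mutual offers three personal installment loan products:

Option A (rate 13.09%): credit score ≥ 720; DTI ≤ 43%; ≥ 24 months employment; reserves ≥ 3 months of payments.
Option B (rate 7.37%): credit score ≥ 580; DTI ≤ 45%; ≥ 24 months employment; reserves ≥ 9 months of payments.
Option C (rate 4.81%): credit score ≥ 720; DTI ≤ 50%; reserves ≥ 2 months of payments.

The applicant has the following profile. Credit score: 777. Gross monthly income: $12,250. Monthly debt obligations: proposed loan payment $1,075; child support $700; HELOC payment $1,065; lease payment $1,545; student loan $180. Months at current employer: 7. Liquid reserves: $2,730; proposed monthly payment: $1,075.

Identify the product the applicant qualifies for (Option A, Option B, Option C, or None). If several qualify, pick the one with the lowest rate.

Option C

Total debts = (1,075 + 700 + 1,065 + 1,545 + 180) = 4,565; DTI = 4,565/12,250 = 37.3%.
Reserves = 2,730/1,075 = 2.5 months.
Option A: score 777 ≥ 720; DTI 37.3% ≤ 43%; employment 7 < 24 mo; reserves 2.5 < 3 mo → does not qualify.
Option B: score 777 ≥ 580; DTI 37.3% ≤ 45%; employment 7 < 24 mo; reserves 2.5 < 9 mo → does not qualify.
Option C: score 777 ≥ 720; DTI 37.3% ≤ 50%; reserves 2.5 ≥ 2 mo → qualifies.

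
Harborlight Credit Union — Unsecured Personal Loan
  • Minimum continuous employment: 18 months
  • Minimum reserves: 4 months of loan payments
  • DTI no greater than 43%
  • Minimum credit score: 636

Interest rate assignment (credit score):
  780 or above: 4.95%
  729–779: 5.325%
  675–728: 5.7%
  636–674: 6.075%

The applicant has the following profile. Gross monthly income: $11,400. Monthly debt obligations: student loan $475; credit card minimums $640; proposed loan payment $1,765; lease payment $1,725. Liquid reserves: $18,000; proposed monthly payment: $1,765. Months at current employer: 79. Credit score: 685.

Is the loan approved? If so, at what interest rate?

Approved at 5.7%

Credit score 685 ≥ 636 (meets minimum)
Liquid reserves cover 18,000/1,765 = 10.2 months — ≥ 4 required
Employment 79 ≥ 18 months
Total monthly debts = (475 + 640 + 1,765 + 1,725) = 4,605. DTI = 4,605/11,400 = 40.4% ≤ 43%
All requirements met. Score 685 falls in the 675–728 tier → 5.7%.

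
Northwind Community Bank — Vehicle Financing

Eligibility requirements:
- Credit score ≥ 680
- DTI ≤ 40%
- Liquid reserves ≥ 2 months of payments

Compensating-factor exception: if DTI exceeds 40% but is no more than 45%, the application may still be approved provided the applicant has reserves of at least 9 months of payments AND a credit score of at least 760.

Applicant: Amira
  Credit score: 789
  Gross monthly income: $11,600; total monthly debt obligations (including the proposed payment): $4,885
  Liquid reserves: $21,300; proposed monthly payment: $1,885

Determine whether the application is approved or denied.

Credit score 789 ≥ 680 (meets base)
DTI = 4,885/11,600 = 42.1% > 40% — standard DTI limit exceeded.
Reserves = 21,300/1,885 = 11.3 months ≥ 2
42.1% falls in the override range (40%–45%), so the compensating-factor test applies.
Override check — reserves: 11.3 mo (ok); score: 789 (ok).
Both compensating conditions met → exception applies.

Approved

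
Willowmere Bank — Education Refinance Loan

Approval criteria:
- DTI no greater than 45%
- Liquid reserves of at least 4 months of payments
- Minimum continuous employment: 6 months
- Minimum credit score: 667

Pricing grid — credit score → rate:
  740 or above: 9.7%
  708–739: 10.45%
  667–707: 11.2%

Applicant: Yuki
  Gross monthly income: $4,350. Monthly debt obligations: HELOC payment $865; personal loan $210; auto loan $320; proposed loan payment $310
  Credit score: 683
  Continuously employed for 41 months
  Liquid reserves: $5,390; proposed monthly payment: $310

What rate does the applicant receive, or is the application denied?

Approved at 11.2%

Credit score 683 ≥ 667 (meets minimum)
Employment 41 ≥ 6 months
Total monthly debts = (865 + 210 + 320 + 310) = 1,705. Debt-to-income = 1,705/4,350 = 39.2% — meets 45% limit
Liquid reserves cover 5,390/310 = 17.4 months — ≥ 4 required
All requirements met. Score 683 falls in the 667–707 tier → 11.2%.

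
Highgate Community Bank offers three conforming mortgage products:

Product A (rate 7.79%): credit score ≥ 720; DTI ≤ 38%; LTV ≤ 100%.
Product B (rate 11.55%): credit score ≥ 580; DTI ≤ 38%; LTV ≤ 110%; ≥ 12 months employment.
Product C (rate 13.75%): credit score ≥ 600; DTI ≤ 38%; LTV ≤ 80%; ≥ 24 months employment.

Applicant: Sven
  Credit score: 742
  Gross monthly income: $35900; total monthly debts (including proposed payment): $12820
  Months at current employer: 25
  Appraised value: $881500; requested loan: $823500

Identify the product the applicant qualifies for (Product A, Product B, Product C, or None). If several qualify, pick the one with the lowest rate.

Product A

DTI = 12,820/35,900 = 35.7%.
LTV = 823,500/881,500 = 93.4%.
Product A: score 742 ≥ 720; DTI 35.7% ≤ 38%; LTV 93.4% ≤ 100% → qualifies.
Product B: score 742 ≥ 580; DTI 35.7% ≤ 38%; LTV 93.4% ≤ 110%; employment 25 ≥ 12 mo → qualifies.
Product C: score 742 ≥ 600; DTI 35.7% ≤ 38%; LTV 93.4% > 80%; employment 25 ≥ 24 mo → does not qualify.
Qualifying: Product A, Product B. Lowest rate is 7.79% → Product A.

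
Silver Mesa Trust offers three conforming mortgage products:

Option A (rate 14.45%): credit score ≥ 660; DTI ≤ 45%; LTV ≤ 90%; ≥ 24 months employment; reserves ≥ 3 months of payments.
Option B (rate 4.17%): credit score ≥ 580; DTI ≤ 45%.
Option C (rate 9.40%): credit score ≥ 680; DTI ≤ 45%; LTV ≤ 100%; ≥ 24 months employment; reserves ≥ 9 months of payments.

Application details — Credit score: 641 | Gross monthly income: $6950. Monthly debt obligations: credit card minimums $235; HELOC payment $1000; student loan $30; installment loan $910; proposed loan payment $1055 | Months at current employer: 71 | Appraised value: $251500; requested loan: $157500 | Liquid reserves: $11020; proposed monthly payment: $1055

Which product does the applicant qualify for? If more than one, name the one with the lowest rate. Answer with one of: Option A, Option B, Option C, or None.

Total debts = (235 + 1,000 + 30 + 910 + 1,055) = 3,230; DTI = 3,230/6,950 = 46.5%.
LTV = 157,500/251,500 = 62.6%.
Reserves = 11,020/1,055 = 10.4 months.
Option A: score 641 < 660; DTI 46.5% > 45%; LTV 62.6% ≤ 90%; employment 71 ≥ 24 mo; reserves 10.4 ≥ 3 mo → does not qualify.
Option B: score 641 ≥ 580; DTI 46.5% > 45% → does not qualify.
Option C: score 641 < 680; DTI 46.5% > 45%; LTV 62.6% ≤ 100%; employment 71 ≥ 24 mo; reserves 10.4 ≥ 9 mo → does not qualify.

None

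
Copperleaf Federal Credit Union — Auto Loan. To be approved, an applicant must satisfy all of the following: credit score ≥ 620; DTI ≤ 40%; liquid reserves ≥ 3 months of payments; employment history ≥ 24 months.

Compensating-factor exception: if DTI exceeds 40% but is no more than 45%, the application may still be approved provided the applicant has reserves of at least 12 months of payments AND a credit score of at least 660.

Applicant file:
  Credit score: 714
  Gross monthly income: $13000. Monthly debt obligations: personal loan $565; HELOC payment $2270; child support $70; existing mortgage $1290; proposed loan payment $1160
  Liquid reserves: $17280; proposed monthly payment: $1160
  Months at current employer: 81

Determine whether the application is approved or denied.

Credit score 714 ≥ 620 (meets base)
Total debts = (565 + 2,270 + 70 + 1,290 + 1,160) = 5,355. DTI = 5,355/13,000 = 41.2% > 40% — standard DTI limit exceeded.
Reserves: 17,280 ÷ 1,160 = 14.9 months (meets 3-month minimum)
Employment 81 ≥ 24 months
DTI 41.2% is within the 40%–45% exception band; checking compensating factors.
Override check — reserves: 14.9 mo (ok); score: 714 (ok).
Both compensating conditions met → exception applies.

Approved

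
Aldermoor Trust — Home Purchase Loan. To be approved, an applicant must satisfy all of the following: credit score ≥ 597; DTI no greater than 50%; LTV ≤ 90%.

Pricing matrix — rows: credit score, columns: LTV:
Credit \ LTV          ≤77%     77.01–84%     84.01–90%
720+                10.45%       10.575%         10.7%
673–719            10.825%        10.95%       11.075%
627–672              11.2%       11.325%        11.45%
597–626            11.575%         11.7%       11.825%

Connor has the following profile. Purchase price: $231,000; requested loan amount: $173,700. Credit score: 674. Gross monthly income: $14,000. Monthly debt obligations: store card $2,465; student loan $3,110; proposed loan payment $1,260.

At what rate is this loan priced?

10.825%

Credit score 674 ≥ 597; Total monthly debts = (2,465 + 3,110 + 1,260) = 6,835. DTI = 6,835/14,000 = 48.8% ≤ 50%
LTV = 173,700/231,000 = 75.2% ≤ 90%
Score 674 is in the 673–719 band; LTV 75.2% is in the ≤77% band → 10.825%.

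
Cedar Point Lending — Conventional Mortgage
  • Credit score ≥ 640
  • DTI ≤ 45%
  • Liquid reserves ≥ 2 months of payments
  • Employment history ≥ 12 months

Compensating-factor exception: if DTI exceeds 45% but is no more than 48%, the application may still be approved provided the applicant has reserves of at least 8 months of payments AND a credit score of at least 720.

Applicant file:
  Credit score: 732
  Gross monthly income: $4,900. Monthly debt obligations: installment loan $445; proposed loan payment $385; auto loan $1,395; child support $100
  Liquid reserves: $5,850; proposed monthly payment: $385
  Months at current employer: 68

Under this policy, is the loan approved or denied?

Approved

Credit score 732 ≥ 640 (meets base)
Total debts = (445 + 385 + 1,395 + 100) = 2,325. DTI = 2,325/4,900 = 47.4% > 45% — standard DTI limit exceeded.
Reserves = 5,850/385 = 15.2 months ≥ 2
Employment 68 ≥ 12 months
DTI 47.4% is within the 45%–48% exception band; checking compensating factors.
Override check — reserves: 15.2 mo (ok); score: 732 (ok).
Both override conditions satisfied; DTI exception granted.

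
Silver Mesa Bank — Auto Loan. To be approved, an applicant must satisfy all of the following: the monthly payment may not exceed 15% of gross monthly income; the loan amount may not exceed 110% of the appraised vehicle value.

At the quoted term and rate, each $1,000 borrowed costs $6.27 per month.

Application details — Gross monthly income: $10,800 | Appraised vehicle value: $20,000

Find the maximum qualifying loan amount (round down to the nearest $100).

$22,000

Payment cap: 15% × $10,800 = $1,620/month.
At $6.27 per $1,000, that supports 1,620/6.27 × 1,000 ≈ $258,373 → $258,300.
LTV cap: 110% × $20,000 = $22,000 → $22,000.
Binding constraint: loan-to-value.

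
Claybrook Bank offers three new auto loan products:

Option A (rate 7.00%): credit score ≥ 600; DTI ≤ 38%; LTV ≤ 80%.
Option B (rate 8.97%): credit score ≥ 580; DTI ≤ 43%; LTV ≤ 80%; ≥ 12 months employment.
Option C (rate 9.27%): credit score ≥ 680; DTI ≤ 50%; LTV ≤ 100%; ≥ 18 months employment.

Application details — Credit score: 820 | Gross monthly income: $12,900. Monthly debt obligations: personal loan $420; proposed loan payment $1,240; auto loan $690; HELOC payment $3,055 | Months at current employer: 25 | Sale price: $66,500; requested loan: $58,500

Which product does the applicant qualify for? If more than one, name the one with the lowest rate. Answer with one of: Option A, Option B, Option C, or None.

Total debts = (420 + 1,240 + 690 + 3,055) = 5,405; DTI = 5,405/12,900 = 41.9%.
LTV = 58,500/66,500 = 88%.
Option A: score 820 ≥ 600; DTI 41.9% > 38%; LTV 88% > 80% → does not qualify.
Option B: score 820 ≥ 580; DTI 41.9% ≤ 43%; LTV 88% > 80%; employment 25 ≥ 12 mo → does not qualify.
Option C: score 820 ≥ 680; DTI 41.9% ≤ 50%; LTV 88% ≤ 100%; employment 25 ≥ 18 mo → qualifies.

Option C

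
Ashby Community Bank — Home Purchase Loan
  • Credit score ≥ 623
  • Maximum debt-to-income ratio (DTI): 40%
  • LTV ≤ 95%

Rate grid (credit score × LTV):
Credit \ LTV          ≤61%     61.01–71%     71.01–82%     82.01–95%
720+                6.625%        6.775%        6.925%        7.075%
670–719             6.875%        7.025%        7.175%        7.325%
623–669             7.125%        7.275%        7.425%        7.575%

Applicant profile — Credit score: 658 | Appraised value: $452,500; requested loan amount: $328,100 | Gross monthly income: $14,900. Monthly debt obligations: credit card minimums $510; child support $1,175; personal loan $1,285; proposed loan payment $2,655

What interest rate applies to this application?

Credit score 658 ≥ 623; Total monthly debts = (510 + 1,175 + 1,285 + 2,655) = 5,625. DTI = 5,625/14,900 = 37.8% ≤ 40%
LTV: 328,100 ÷ 452,500 = 72.5%, within 95% cap
Credit 658 → row 623–669; LTV 72.5% → column 71.01–82%. Grid cell → 7.425%.

7.425%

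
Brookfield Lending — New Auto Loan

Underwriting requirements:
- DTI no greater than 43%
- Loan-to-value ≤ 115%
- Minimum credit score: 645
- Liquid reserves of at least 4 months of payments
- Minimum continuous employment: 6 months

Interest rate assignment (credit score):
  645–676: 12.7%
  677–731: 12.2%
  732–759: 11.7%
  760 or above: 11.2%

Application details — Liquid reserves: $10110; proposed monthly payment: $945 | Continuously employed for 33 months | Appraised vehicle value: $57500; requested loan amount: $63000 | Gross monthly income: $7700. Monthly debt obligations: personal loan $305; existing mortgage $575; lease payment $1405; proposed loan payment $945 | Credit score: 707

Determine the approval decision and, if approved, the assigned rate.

Approved at 12.2%

Credit score 707 ≥ 645 (meets minimum)
Total monthly debts = (305 + 575 + 1,405 + 945) = 3,230. Debt-to-income = 3,230/7,700 = 41.9% — meets 43% limit
LTV = 63,000/57,500 = 109.6% ≤ 115%
Employment 33 ≥ 6 months
Reserves = 10,110/945 = 10.7 months ≥ 4
All requirements met. Score 707 falls in the 677–731 tier → 12.2%.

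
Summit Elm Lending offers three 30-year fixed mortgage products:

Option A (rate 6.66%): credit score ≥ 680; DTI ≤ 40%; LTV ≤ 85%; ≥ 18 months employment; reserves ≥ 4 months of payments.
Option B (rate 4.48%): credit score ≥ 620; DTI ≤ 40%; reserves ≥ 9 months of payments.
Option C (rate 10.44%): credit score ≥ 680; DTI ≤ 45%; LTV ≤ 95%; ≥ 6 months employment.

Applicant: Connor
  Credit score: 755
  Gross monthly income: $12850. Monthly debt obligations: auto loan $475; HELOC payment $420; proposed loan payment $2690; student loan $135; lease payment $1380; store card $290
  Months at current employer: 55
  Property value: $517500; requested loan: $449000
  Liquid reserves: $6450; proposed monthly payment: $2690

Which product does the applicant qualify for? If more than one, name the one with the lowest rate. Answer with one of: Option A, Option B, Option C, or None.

Total debts = (475 + 420 + 2,690 + 135 + 1,380 + 290) = 5,390; DTI = 5,390/12,850 = 41.9%.
LTV = 449,000/517,500 = 86.8%.
Reserves = 6,450/2,690 = 2.4 months.
Option A: score 755 ≥ 680; DTI 41.9% > 40%; LTV 86.8% > 85%; employment 55 ≥ 18 mo; reserves 2.4 < 4 mo → does not qualify.
Option B: score 755 ≥ 620; DTI 41.9% > 40%; reserves 2.4 < 9 mo → does not qualify.
Option C: score 755 ≥ 680; DTI 41.9% ≤ 45%; LTV 86.8% ≤ 95%; employment 55 ≥ 6 mo → qualifies.

Option C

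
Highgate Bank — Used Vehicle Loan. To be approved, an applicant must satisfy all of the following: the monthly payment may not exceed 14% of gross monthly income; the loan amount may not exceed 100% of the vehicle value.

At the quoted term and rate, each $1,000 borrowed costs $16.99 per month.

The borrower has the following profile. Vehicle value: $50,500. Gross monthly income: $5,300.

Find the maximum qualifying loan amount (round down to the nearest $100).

$43,600

Payment cap: 14% × $5,300 = $742/month.
At $16.99 per $1,000, that supports 742/16.99 × 1,000 ≈ $43,672 → $43,600.
LTV cap: 100% × $50,500 = $50,500 → $50,500.
Binding constraint: payment-to-income.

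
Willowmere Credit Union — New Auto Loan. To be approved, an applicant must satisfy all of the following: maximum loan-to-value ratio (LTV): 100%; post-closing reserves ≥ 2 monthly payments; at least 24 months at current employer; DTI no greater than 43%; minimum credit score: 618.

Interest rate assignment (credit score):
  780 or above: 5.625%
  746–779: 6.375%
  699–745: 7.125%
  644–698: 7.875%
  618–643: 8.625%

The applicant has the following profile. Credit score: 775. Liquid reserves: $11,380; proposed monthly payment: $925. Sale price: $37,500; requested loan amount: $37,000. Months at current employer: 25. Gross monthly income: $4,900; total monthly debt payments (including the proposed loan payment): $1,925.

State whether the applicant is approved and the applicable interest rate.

Credit score 775 ≥ 618 (meets minimum)
Liquid reserves cover 11,380/925 = 12.3 months — ≥ 2 required
Employment 25 ≥ 24 months
Loan-to-value = 37,000/37,500 = 98.7% — pass (100% max)
Debt-to-income = 1,925/4,900 = 39.3% — meets 43% limit
All requirements met. Score 775 falls in the 746–779 tier → 6.375%.

Approved at 6.375%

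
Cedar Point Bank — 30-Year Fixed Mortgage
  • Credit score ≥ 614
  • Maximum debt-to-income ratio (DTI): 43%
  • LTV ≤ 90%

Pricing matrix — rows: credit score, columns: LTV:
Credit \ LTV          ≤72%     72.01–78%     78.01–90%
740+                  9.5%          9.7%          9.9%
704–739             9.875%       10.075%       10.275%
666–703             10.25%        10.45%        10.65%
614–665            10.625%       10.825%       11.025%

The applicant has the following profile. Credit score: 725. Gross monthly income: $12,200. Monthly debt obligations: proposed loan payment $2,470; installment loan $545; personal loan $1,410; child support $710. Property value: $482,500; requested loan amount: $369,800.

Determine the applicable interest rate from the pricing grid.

Credit score 725 ≥ 614; Total monthly debts = (2,470 + 545 + 1,410 + 710) = 5,135. DTI: 5,135 ÷ 12,200 = 42.1%, within the 43% cap
LTV = 369,800/482,500 = 76.6% ≤ 90%
Score 725 is in the 704–739 band; LTV 76.6% is in the 72.01–78% band → 10.075%.

10.075%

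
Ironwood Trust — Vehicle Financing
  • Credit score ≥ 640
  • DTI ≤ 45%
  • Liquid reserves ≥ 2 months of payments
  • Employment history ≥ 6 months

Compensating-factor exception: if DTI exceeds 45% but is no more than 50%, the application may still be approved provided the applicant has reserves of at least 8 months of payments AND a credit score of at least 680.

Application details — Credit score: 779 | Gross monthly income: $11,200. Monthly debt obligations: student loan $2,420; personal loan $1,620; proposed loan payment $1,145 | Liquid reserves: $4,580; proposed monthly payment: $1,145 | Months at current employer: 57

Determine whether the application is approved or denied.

Credit score 779 ≥ 640 (meets base)
Total debts = (2,420 + 1,620 + 1,145) = 5,185. DTI: 5,185 ÷ 11,200 = 46.3%, over the 45% base limit.
Reserves: 4,580 ÷ 1,145 = 4.0 months (meets 2-month minimum)
Employment 57 ≥ 6 months
46.3% falls in the override range (45%–50%), so the compensating-factor test applies.
Reserves 4.0 < 8 months; credit score 779 ≥ 680.
Compensating-factor requirement not fully met.

Denied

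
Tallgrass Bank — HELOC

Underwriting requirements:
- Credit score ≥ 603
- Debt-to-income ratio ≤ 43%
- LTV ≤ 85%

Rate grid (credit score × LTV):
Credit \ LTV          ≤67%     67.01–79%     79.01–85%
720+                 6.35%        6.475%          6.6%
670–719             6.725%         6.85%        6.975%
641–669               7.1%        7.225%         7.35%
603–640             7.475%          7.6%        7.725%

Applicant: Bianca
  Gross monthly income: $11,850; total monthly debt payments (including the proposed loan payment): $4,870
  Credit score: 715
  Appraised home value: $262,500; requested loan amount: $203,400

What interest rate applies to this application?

Credit score 715 ≥ 603; Debt-to-income = 4,870/11,850 = 41.1% — meets 43% limit
LTV = 203,400/262,500 = 77.5% ≤ 85%
Row: 715 falls in 670–719. Column: 77.5% falls in 67.01–79%. Rate = 6.85%.

6.85%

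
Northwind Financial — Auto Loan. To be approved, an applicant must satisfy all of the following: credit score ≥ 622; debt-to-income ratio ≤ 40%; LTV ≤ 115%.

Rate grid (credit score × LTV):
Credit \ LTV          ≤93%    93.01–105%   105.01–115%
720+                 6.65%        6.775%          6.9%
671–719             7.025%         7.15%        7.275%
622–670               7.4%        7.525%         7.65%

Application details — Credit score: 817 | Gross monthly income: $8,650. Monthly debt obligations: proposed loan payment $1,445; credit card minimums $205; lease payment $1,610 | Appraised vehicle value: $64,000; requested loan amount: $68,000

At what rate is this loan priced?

Credit score 817 ≥ 622; Total monthly debts = (1,445 + 205 + 1,610) = 3,260. DTI: 3,260 ÷ 8,650 = 37.7%, within the 40% cap
Loan-to-value = 68,000/64,000 = 106.2% — pass (115% max)
Row: 817 falls in 720+. Column: 106.2% falls in 105.01–115%. Rate = 6.9%.

6.9%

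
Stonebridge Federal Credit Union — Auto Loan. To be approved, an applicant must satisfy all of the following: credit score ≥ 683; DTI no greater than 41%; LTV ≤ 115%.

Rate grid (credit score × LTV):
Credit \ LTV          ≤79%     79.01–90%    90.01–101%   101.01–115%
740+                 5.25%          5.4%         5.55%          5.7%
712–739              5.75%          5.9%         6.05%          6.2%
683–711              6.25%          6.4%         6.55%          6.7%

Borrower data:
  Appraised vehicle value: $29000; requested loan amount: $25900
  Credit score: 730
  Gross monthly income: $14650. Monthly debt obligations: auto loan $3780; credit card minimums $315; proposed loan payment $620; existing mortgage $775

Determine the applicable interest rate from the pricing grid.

5.9%

Credit score 730 ≥ 683; Total monthly debts = (3,780 + 315 + 620 + 775) = 5,490. DTI = 5,490/14,650 = 37.5% ≤ 41%
LTV = 25,900/29,000 = 89.3% ≤ 115%
Credit 730 → row 712–739; LTV 89.3% → column 79.01–90%. Grid cell → 5.9%.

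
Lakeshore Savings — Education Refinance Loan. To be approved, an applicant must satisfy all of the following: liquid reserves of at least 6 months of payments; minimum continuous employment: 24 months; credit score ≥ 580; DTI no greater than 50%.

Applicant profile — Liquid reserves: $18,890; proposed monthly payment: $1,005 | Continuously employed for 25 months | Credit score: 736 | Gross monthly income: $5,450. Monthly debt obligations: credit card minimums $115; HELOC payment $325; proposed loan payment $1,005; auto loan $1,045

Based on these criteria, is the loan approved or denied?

Approved

Reserves = 18,890/1,005 = 18.8 months ≥ 6
Employment 25 ≥ 24 months
Credit score 736 ≥ 580 (meets)
Total monthly debts = (115 + 325 + 1,005 + 1,045) = 2,490. Debt-to-income = 2,490/5,450 = 45.7% — meets 50% limit
All criteria satisfied.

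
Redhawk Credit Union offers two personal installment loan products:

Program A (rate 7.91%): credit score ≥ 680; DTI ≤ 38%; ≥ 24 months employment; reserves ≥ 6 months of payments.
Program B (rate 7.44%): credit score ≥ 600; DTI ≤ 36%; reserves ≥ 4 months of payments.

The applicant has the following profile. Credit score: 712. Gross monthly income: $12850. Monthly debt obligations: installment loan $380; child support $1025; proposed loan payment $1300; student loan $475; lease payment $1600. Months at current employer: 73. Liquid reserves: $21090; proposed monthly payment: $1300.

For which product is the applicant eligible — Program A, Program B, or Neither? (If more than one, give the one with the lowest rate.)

Total debts = (380 + 1,025 + 1,300 + 475 + 1,600) = 4,780; DTI = 4,780/12,850 = 37.2%.
Reserves = 21,090/1,300 = 16.2 months.
Program A: score 712 ≥ 680; DTI 37.2% ≤ 38%; employment 73 ≥ 24 mo; reserves 16.2 ≥ 6 mo → qualifies.
Program B: score 712 ≥ 600; DTI 37.2% > 36%; reserves 16.2 ≥ 4 mo → does not qualify.

Program A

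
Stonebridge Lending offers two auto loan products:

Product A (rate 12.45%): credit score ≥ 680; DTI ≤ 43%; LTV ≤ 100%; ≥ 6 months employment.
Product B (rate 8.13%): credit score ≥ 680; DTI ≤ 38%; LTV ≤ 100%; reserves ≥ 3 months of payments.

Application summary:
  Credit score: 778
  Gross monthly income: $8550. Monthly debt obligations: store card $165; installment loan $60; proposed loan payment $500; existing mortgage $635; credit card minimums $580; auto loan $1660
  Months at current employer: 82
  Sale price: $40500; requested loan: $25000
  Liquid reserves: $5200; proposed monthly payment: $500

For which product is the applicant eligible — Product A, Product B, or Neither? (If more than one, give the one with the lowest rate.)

Total debts = (165 + 60 + 500 + 635 + 580 + 1,660) = 3,600; DTI = 3,600/8,550 = 42.1%.
LTV = 25,000/40,500 = 61.7%.
Reserves = 5,200/500 = 10.4 months.
Product A: score 778 ≥ 680; DTI 42.1% ≤ 43%; LTV 61.7% ≤ 100%; employment 82 ≥ 6 mo → qualifies.
Product B: score 778 ≥ 680; DTI 42.1% > 38%; LTV 61.7% ≤ 100%; reserves 10.4 ≥ 3 mo → does not qualify.

Product A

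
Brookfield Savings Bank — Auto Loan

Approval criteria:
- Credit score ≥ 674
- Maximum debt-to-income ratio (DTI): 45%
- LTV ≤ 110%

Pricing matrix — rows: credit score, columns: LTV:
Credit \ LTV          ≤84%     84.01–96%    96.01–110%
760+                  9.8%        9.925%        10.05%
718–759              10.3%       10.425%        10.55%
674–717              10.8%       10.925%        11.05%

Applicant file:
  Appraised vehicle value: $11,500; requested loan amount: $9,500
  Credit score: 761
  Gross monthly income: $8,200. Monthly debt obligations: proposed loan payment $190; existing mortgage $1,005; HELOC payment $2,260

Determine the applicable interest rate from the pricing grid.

Credit score 761 ≥ 674; Total monthly debts = (190 + 1,005 + 2,260) = 3,455. DTI: 3,455 ÷ 8,200 = 42.1%, within the 45% cap
Loan-to-value = 9,500/11,500 = 82.6% — pass (110% max)
Score 761 is in the 760+ band; LTV 82.6% is in the ≤84% band → 9.8%.

9.8%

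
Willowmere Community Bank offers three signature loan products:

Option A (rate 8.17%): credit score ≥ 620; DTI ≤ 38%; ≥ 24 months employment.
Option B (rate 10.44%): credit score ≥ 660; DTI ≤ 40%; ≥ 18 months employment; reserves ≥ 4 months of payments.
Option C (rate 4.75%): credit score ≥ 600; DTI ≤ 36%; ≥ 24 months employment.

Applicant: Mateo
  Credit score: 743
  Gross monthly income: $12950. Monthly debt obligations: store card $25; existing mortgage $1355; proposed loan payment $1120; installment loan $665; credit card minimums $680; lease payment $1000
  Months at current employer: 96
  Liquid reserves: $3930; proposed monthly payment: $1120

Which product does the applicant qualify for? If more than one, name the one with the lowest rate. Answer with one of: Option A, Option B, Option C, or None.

Total debts = (25 + 1,355 + 1,120 + 665 + 680 + 1,000) = 4,845; DTI = 4,845/12,950 = 37.4%.
Reserves = 3,930/1,120 = 3.5 months.
Option A: score 743 ≥ 620; DTI 37.4% ≤ 38%; employment 96 ≥ 24 mo → qualifies.
Option B: score 743 ≥ 660; DTI 37.4% ≤ 40%; employment 96 ≥ 18 mo; reserves 3.5 < 4 mo → does not qualify.
Option C: score 743 ≥ 600; DTI 37.4% > 36%; employment 96 ≥ 24 mo → does not qualify.

Option A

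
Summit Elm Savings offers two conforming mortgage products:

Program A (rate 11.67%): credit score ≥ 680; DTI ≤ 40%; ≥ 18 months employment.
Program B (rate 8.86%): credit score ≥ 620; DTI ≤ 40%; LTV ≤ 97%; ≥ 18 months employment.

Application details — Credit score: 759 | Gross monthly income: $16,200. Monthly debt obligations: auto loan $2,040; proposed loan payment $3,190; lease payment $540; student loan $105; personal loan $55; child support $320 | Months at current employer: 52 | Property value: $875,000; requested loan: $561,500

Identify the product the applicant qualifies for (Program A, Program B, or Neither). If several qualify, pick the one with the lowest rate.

Program B

Total debts = (2,040 + 3,190 + 540 + 105 + 55 + 320) = 6,250; DTI = 6,250/16,200 = 38.6%.
LTV = 561,500/875,000 = 64.2%.
Program A: score 759 ≥ 680; DTI 38.6% ≤ 40%; employment 52 ≥ 18 mo → qualifies.
Program B: score 759 ≥ 620; DTI 38.6% ≤ 40%; LTV 64.2% ≤ 97%; employment 52 ≥ 18 mo → qualifies.
Qualifying: Program A, Program B. Lowest rate is 8.86% → Program B.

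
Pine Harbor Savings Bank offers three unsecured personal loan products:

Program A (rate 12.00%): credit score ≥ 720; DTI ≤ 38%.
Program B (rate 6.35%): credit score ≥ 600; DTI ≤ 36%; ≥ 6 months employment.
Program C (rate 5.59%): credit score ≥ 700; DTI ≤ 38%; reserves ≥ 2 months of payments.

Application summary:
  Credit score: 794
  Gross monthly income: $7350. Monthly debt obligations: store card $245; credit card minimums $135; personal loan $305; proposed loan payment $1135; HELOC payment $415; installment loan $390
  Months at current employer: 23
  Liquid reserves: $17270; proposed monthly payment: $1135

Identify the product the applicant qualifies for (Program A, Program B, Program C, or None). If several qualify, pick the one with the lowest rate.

Total debts = (245 + 135 + 305 + 1,135 + 415 + 390) = 2,625; DTI = 2,625/7,350 = 35.7%.
Reserves = 17,270/1,135 = 15.2 months.
Program A: score 794 ≥ 720; DTI 35.7% ≤ 38% → qualifies.
Program B: score 794 ≥ 600; DTI 35.7% ≤ 36%; employment 23 ≥ 6 mo → qualifies.
Program C: score 794 ≥ 700; DTI 35.7% ≤ 38%; reserves 15.2 ≥ 2 mo → qualifies.
Qualifying: Program A, Program B, Program C. Lowest rate is 5.59% → Program C.

Program C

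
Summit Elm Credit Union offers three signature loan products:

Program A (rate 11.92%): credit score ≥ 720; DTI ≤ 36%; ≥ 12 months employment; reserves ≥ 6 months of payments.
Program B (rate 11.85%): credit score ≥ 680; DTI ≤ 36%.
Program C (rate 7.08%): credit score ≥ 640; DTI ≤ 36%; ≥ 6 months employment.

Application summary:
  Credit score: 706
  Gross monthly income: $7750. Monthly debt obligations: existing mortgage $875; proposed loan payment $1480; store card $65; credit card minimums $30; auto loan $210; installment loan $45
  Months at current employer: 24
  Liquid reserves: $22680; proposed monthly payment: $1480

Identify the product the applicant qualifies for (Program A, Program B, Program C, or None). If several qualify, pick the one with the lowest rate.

Program C

Total debts = (875 + 1,480 + 65 + 30 + 210 + 45) = 2,705; DTI = 2,705/7,750 = 34.9%.
Reserves = 22,680/1,480 = 15.3 months.
Program A: score 706 < 720; DTI 34.9% ≤ 36%; employment 24 ≥ 12 mo; reserves 15.3 ≥ 6 mo → does not qualify.
Program B: score 706 ≥ 680; DTI 34.9% ≤ 36% → qualifies.
Program C: score 706 ≥ 640; DTI 34.9% ≤ 36%; employment 24 ≥ 6 mo → qualifies.
Qualifying: Program B, Program C. Lowest rate is 7.08% → Program C.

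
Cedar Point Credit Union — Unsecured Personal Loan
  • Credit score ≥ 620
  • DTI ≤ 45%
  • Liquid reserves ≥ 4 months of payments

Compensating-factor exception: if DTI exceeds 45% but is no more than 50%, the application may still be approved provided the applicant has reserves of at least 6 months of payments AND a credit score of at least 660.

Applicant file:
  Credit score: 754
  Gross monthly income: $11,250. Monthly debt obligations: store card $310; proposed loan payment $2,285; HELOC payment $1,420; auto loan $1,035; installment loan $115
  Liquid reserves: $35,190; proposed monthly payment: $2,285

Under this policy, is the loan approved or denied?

Approved

Credit score 754 ≥ 620 (meets base)
Total debts = (310 + 2,285 + 1,420 + 1,035 + 115) = 5,165. DTI: 5,165 ÷ 11,250 = 45.9%, over the 45% base limit.
Liquid reserves cover 35,190/2,285 = 15.4 months — ≥ 4 required
45.9% falls in the override range (45%–50%), so the compensating-factor test applies.
Reserves 15.4 ≥ 6 months; credit score 754 ≥ 660.
Both compensating conditions met → exception applies.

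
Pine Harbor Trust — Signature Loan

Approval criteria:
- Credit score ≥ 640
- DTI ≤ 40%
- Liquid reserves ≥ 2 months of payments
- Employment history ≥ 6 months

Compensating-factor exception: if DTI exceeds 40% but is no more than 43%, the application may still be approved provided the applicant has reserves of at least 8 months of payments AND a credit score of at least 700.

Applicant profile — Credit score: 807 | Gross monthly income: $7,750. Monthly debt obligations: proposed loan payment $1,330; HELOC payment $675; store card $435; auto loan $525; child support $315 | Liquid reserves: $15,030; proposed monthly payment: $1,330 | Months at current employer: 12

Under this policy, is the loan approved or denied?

Credit score 807 ≥ 640 (meets base)
Total debts = (1,330 + 675 + 435 + 525 + 315) = 3,280. DTI = 3,280/7,750 = 42.3% > 40% — standard DTI limit exceeded.
Liquid reserves cover 15,030/1,330 = 11.3 months — ≥ 2 required
Employment 12 ≥ 6 months
DTI 42.3% is within the 40%–43% exception band; checking compensating factors.
Override check — reserves: 11.3 mo (ok); score: 807 (ok).
Both override conditions satisfied; DTI exception granted.

Approved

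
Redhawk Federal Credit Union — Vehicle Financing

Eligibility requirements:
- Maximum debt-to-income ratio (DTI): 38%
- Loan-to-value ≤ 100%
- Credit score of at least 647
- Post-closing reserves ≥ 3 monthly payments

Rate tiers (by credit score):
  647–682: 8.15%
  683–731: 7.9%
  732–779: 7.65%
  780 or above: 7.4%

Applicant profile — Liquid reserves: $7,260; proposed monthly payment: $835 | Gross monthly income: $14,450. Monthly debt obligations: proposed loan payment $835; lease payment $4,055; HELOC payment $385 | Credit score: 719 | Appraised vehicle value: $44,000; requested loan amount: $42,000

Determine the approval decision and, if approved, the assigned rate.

Credit score 719 ≥ 647 (meets minimum)
Total monthly debts = (835 + 4,055 + 385) = 5,275. DTI: 5,275 ÷ 14,450 = 36.5%, within the 38% cap
Liquid reserves cover 7,260/835 = 8.7 months — ≥ 3 required
LTV = 42,000/44,000 = 95.5% ≤ 100%
All requirements met. Score 719 falls in the 683–731 tier → 7.9%.

Approved at 7.9%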